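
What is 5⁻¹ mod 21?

gcd(21, 5) = 1  (21 = 4×5 + 1, 5 = 5×1).
Back-substituting, 5×(-4) + 21×(1) = 1.
So 5×-4 ≡ 1 (mod 21), and -4 mod 21 = 17.

17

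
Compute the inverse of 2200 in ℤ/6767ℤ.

gcd(6767, 2200):
  6767 = 3×2200 + 167
  2200 = 13×167 + 29
  167 = 5×29 + 22
  29 = 1×22 + 7
  22 = 3×7 + 1
  7 = 7×1
so gcd(6767, 2200) = 1.
Back-substitute for Bézout coefficients:
  1 = 22 - 3×7
  ... = 2200×(-932) + 6767×(303)
So 2200×-932 ≡ 1 (mod 6767), and -932 mod 6767 = 5835.

5835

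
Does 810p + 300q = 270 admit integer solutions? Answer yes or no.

yes

gcd(810, 300) = 30  (810 = 2·300 + 210, 300 = 1·210 + 90, 210 = 2·90 + 30, 90 = 3·30).
30 divides 270, so integer solutions exist.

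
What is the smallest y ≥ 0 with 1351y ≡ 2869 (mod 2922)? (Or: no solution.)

2617

gcd(2922, 1351) = 1  (2922 = 2×1351 + 220, 1351 = 6×220 + 31, 220 = 7×31 + 3, 31 = 10×3 + 1, 3 = 3×1).
1 divides 2869, so solutions exist.
Back-substituting, 1351×(943) + 2922×(-436) = 1.
So 1351×(943) ≡ 1 (mod 2922); multiply by 2869: y ≡ 2705467 (mod 2922).
Smallest nonnegative: y = 2705467 mod 2922 = 2617.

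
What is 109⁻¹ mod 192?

gcd(192, 109) = 1.
By Bézout, 109×(37) + 192×(-21) = 1.
So 109×37 ≡ 1 (mod 192), and 37 mod 192 = 37.

37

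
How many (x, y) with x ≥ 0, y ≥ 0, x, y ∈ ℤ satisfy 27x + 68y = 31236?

17

gcd(68, 27) = 1.
By Bézout, 27*(-5) + 68*(2) = 1.
One solution: (16, 453).
General: x = 16 + 68t, y = 453 - 27t.
x ≥ 0 ⇒ t ≥ 0; y ≥ 0 ⇒ t ≤ 16. So t ∈ [0, 16]: 17 solutions.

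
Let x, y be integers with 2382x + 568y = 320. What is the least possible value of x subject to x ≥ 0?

132

gcd(2382, 568):
  2382 = 4*568 + 110
  568 = 5*110 + 18
  110 = 6*18 + 2
  18 = 9*2
so gcd(2382, 568) = 2.
2 divides 320, so solutions exist.
Back-substitute for Bézout coefficients:
  2 = 110 - 6*18
  ... = 2382*(31) + 568*(-130)
Scale by 320/2 = 160: (x₀, y₀) = (4960, -20800).
General solution: x = 4960 + 284t, y = -20800 - 1191t for integer t.
x ≥ 0: smallest is 4960 mod 284 = 132 (at t = -17), with y = -553.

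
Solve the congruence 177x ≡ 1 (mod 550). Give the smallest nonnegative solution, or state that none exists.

gcd(550, 177) = 1.
1 divides 1, so solutions exist.
By Bézout, 177*(-87) + 550*(28) = 1.
So 177*(-87) ≡ 1 (mod 550); multiply by 1: x ≡ -87 (mod 550).
Smallest nonnegative: x = -87 mod 550 = 463.

463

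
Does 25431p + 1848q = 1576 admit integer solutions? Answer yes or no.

no

gcd(25431, 1848) = 21.
21 does not divide 1576 (remainder 1), so no integer solutions.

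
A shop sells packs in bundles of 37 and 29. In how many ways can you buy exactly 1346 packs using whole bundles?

Need nonnegative integers with 37j + 29k = 1346.
gcd(37, 29) = 1, and 37·(11) + 29·(-14) = 1.
So (j₀, k₀) = (14806, -18844); general j = 14806 + 29t, k = -18844 - 37t.
j ≥ 0 ⇒ t ≥ -510; k ≥ 0 ⇒ t ≤ -510. That's 1 value of t.

1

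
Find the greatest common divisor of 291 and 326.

gcd(326, 291) = 1  (326 = 1·291 + 35, 291 = 8·35 + 11, 35 = 3·11 + 2, 11 = 5·2 + 1, 2 = 2·1).

1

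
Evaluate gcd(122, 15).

1

gcd(122, 15):
  122 = 8×15 + 2
  15 = 7×2 + 1
  2 = 2×1
so gcd(122, 15) = 1.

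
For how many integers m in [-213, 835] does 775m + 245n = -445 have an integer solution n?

gcd(775, 245) = 5  (775 = 3*245 + 40, 245 = 6*40 + 5, 40 = 8*5).
Back-substituting, 775*(-6) + 245*(19) = 5.
Scale by -89: particular solution (534, -1691); reduce m mod 49: (44, -141).
General solution: m = 44 + 49t, n = -141 - 155t for integer t.
-213 ≤ 44 + 49t ≤ 835 gives t ∈ [-5, 16], which is 22 values.

22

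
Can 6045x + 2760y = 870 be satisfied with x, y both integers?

yes

gcd(6045, 2760) = 15.
15 divides 870, so integer solutions exist.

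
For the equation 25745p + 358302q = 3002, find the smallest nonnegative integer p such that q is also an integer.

1030

gcd(358302, 25745):
  358302 = 13*25745 + 23617
  25745 = 1*23617 + 2128
  23617 = 11*2128 + 209
  2128 = 10*209 + 38
  209 = 5*38 + 19
  38 = 2*19
so gcd(358302, 25745) = 19.
19 divides 3002, so solutions exist.
Back-substitute for Bézout coefficients:
  19 = 209 - 5*38
  ... = 25745*(-8587) + 358302*(617)
Scale by 3002/19 = 158: (p₀, q₀) = (-1356746, 97486).
General solution: p = -1356746 + 18858t, q = 97486 - 1355t for integer t.
p ≥ 0: smallest is -1356746 mod 18858 = 1030 (at t = 72), with q = -74.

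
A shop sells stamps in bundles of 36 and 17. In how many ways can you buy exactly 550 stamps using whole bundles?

1

Need nonnegative integers with 36j + 17k = 550.
gcd(36, 17) = 1, and 36·(-8) + 17·(17) = 1.
So (j₀, k₀) = (-4400, 9350); general j = -4400 + 17t, k = 9350 - 36t.
j ≥ 0 ⇒ t ≥ 259; k ≥ 0 ⇒ t ≤ 259. That's 1 value of t.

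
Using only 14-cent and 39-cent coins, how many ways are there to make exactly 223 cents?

1

Need nonnegative integers with 14j + 39k = 223.
gcd(14, 39) = 1, and 14·(14) + 39·(-5) = 1.
So (j₀, k₀) = (3122, -1115); general j = 3122 + 39t, k = -1115 - 14t.
j ≥ 0 ⇒ t ≥ -80; k ≥ 0 ⇒ t ≤ -80. That's 1 value of t.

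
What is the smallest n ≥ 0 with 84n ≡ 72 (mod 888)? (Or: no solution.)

gcd(888, 84):
  888 = 10·84 + 48
  84 = 1·48 + 36
  48 = 1·36 + 12
  36 = 3·12
so gcd(888, 84) = 12.
12 divides 72, so solutions exist.
Back-substitute for Bézout coefficients:
  12 = 48 - 1·36
  ... = 84·(-21) + 888·(2)
So 84·(-21) ≡ 12 (mod 888); multiply by 6: n ≡ -126 (mod 74).
Smallest nonnegative: n = -126 mod 74 = 22.

22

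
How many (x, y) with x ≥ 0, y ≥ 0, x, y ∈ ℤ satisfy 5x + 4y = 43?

gcd(5, 4) = 1.
By Bézout, 5×(1) + 4×(-1) = 1.
One solution: (3, 7).
General: x = 3 + 4t, y = 7 - 5t.
x ≥ 0 ⇒ t ≥ 0; y ≥ 0 ⇒ t ≤ 1. So t ∈ [0, 1]: 2 solutions.

2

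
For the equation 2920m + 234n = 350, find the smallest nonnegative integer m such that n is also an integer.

gcd(2920, 234):
  2920 = 12×234 + 112
  234 = 2×112 + 10
  112 = 11×10 + 2
  10 = 5×2
so gcd(2920, 234) = 2.
2 divides 350, so solutions exist.
Back-substitute for Bézout coefficients:
  2 = 112 - 11×10
  ... = 2920×(23) + 234×(-287)
Scale by 350/2 = 175: (m₀, n₀) = (4025, -50225).
General solution: m = 4025 + 117t, n = -50225 - 1460t for integer t.
m ≥ 0: smallest is 4025 mod 117 = 47 (at t = -34), with n = -585.

47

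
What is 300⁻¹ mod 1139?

gcd(1139, 300) = 1.
By Bézout, 300·(-224) + 1139·(59) = 1.
So 300·-224 ≡ 1 (mod 1139), and -224 mod 1139 = 915.

915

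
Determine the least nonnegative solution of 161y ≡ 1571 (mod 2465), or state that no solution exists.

gcd(2465, 161):
  2465 = 15×161 + 50
  161 = 3×50 + 11
  50 = 4×11 + 6
  11 = 1×6 + 5
  6 = 1×5 + 1
  5 = 5×1
so gcd(2465, 161) = 1.
1 divides 1571, so solutions exist.
Back-substitute for Bézout coefficients:
  1 = 6 - 1×5
  ... = 161×(-444) + 2465×(29)
So 161×(-444) ≡ 1 (mod 2465); multiply by 1571: y ≡ -697524 (mod 2465).
Smallest nonnegative: y = -697524 mod 2465 = 71.

71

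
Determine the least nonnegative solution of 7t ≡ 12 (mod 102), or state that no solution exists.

gcd(102, 7) = 1  (102 = 14*7 + 4, 7 = 1*4 + 3, 4 = 1*3 + 1, 3 = 3*1).
1 divides 12, so solutions exist.
Back-substituting, 7*(-29) + 102*(2) = 1.
So 7*(-29) ≡ 1 (mod 102); multiply by 12: t ≡ -348 (mod 102).
Smallest nonnegative: t = -348 mod 102 = 60.

60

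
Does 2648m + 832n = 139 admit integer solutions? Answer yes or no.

no

gcd(2648, 832) = 8  (2648 = 3×832 + 152, 832 = 5×152 + 72, 152 = 2×72 + 8, 72 = 9×8).
8 does not divide 139 (remainder 3), so no integer solutions.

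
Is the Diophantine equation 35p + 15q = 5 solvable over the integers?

yes

gcd(35, 15) = 5  (35 = 2*15 + 5, 15 = 3*5).
5 divides 5, so integer solutions exist.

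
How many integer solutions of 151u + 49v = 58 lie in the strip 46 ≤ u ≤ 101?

1

gcd(151, 49) = 1.
By Bézout, 151×(-12) + 49×(37) = 1.
Particular solution: (39, -119).
General solution: u = 39 + 49t, v = -119 - 151t for integer t.
46 ≤ 39 + 49t ≤ 101 gives t ∈ [1, 1], which is 1 value.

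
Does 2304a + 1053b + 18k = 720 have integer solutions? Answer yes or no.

yes

gcd(2304, 1053) = 9  (2304 = 2×1053 + 198, 1053 = 5×198 + 63, 198 = 3×63 + 9, 63 = 7×9).
gcd(9, 18) = 9.
9 divides 720, so integer solutions exist.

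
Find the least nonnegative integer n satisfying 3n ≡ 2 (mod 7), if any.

gcd(7, 3):
  7 = 2*3 + 1
  3 = 3*1
so gcd(7, 3) = 1.
1 divides 2, so solutions exist.
Back-substitute for Bézout coefficients:
  1 = 7 - 2*3
  ... = 3*(-2) + 7*(1)
So 3*(-2) ≡ 1 (mod 7); multiply by 2: n ≡ -4 (mod 7).
Smallest nonnegative: n = -4 mod 7 = 3.

3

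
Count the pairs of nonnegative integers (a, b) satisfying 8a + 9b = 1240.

18

gcd(9, 8):
  9 = 1·8 + 1
  8 = 8·1
so gcd(9, 8) = 1.
Back-substitute for Bézout coefficients:
  1 = 9 - 1·8
  ... = 8·(-1) + 9·(1)
Scale by 1240: one solution is (-1240, 1240). Reduce a mod 9: (2, 136).
General: a = 2 + 9t, b = 136 - 8t.
a ≥ 0 ⇒ t ≥ 0; b ≥ 0 ⇒ t ≤ 17. So t ∈ [0, 17]: 18 solutions.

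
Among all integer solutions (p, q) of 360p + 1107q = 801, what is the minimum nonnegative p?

gcd(1107, 360):
  1107 = 3·360 + 27
  360 = 13·27 + 9
  27 = 3·9
so gcd(1107, 360) = 9.
9 divides 801, so solutions exist.
Back-substitute for Bézout coefficients:
  9 = 360 - 13·27
  ... = 360·(40) + 1107·(-13)
Scale by 801/9 = 89: (p₀, q₀) = (3560, -1157).
General solution: p = 3560 + 123t, q = -1157 - 40t for integer t.
p ≥ 0: smallest is 3560 mod 123 = 116 (at t = -28), with q = -37.

116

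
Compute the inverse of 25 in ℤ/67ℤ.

59

gcd(67, 25) = 1.
By Bézout, 25·(-8) + 67·(3) = 1.
So 25·-8 ≡ 1 (mod 67), and -8 mod 67 = 59.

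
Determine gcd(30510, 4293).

gcd(30510, 4293):
  30510 = 7×4293 + 459
  4293 = 9×459 + 162
  459 = 2×162 + 135
  162 = 1×135 + 27
  135 = 5×27
so gcd(30510, 4293) = 27.

27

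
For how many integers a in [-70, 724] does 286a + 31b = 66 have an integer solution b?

gcd(286, 31) = 1  (286 = 9×31 + 7, 31 = 4×7 + 3, 7 = 2×3 + 1, 3 = 3×1).
Back-substituting, 286×(9) + 31×(-83) = 1.
Scale by 66: particular solution (594, -5478); reduce a mod 31: (5, -44).
General solution: a = 5 + 31t, b = -44 - 286t for integer t.
-70 ≤ 5 + 31t ≤ 724 gives t ∈ [-2, 23], which is 26 values.

26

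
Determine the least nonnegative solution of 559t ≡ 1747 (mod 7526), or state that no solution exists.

4271

gcd(7526, 559):
  7526 = 13×559 + 259
  559 = 2×259 + 41
  259 = 6×41 + 13
  41 = 3×13 + 2
  13 = 6×2 + 1
  2 = 2×1
so gcd(7526, 559) = 1.
1 divides 1747, so solutions exist.
Back-substitute for Bézout coefficients:
  1 = 13 - 6×2
  ... = 559×(-3487) + 7526×(259)
So 559×(-3487) ≡ 1 (mod 7526); multiply by 1747: t ≡ -6091789 (mod 7526).
Smallest nonnegative: t = -6091789 mod 7526 = 4271.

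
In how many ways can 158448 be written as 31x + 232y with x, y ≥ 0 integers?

gcd(232, 31) = 1  (232 = 7×31 + 15, 31 = 2×15 + 1, 15 = 15×1).
Back-substituting, 31×(15) + 232×(-2) = 1.
Scale by 158448: one solution is (2376720, -316896). Reduce x mod 232: (112, 668).
General: x = 112 + 232t, y = 668 - 31t.
x ≥ 0 ⇒ t ≥ 0; y ≥ 0 ⇒ t ≤ 21. So t ∈ [0, 21]: 22 solutions.

22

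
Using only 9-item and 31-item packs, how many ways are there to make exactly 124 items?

1

Need nonnegative integers with 9j + 31k = 124.
gcd(9, 31) = 1, and 9·(7) + 31·(-2) = 1.
So (j₀, k₀) = (868, -248); general j = 868 + 31t, k = -248 - 9t.
j ≥ 0 ⇒ t ≥ -28; k ≥ 0 ⇒ t ≤ -28. That's 1 value of t.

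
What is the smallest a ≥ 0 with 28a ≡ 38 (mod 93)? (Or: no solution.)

8

gcd(93, 28) = 1.
1 divides 38, so solutions exist.
By Bézout, 28·(10) + 93·(-3) = 1.
So 28·(10) ≡ 1 (mod 93); multiply by 38: a ≡ 380 (mod 93).
Smallest nonnegative: a = 380 mod 93 = 8.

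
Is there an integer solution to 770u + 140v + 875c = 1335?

gcd(770, 140) = 70.
gcd(70, 875) = 35.
35 does not divide 1335 (remainder 5), so no integer solutions.

no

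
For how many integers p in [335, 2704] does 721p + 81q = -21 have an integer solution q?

gcd(721, 81) = 1  (721 = 8·81 + 73, 81 = 1·73 + 8, 73 = 9·8 + 1, 8 = 8·1).
Back-substituting, 721·(10) + 81·(-89) = 1.
Scale by -21: particular solution (-210, 1869); reduce p mod 81: (33, -294).
General solution: p = 33 + 81t, q = -294 - 721t for integer t.
335 ≤ 33 + 81t ≤ 2704 gives t ∈ [4, 32], which is 29 values.

29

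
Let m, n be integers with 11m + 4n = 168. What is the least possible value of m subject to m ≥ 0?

gcd(11, 4) = 1  (11 = 2·4 + 3, 4 = 1·3 + 1, 3 = 3·1).
1 divides 168, so solutions exist.
Back-substituting, 11·(-1) + 4·(3) = 1.
Scale by 168/1 = 168: (m₀, n₀) = (-168, 504).
General solution: m = -168 + 4t, n = 504 - 11t for integer t.
m ≥ 0: smallest is -168 mod 4 = 0 (at t = 42), with n = 42.

0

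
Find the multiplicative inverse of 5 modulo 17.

gcd(17, 5) = 1  (17 = 3*5 + 2, 5 = 2*2 + 1, 2 = 2*1).
Back-substituting, 5*(7) + 17*(-2) = 1.
So 5*7 ≡ 1 (mod 17), and 7 mod 17 = 7.

7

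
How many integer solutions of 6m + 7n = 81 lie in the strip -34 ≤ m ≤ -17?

gcd(7, 6):
  7 = 1·6 + 1
  6 = 6·1
so gcd(7, 6) = 1.
Back-substitute for Bézout coefficients:
  1 = 7 - 1·6
  ... = 6·(-1) + 7·(1)
Scale by 81: particular solution (-81, 81); reduce m mod 7: (3, 9).
General solution: m = 3 + 7t, n = 9 - 6t for integer t.
-34 ≤ 3 + 7t ≤ -17 gives t ∈ [-5, -3], which is 3 values.

3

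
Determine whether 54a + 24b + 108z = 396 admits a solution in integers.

gcd(54, 24):
  54 = 2×24 + 6
  24 = 4×6
so gcd(54, 24) = 6.
gcd(6, 108) = 6.
6 divides 396, so integer solutions exist.

yes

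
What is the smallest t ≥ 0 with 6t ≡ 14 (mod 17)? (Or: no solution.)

8

gcd(17, 6) = 1  (17 = 2*6 + 5, 6 = 1*5 + 1, 5 = 5*1).
1 divides 14, so solutions exist.
Back-substituting, 6*(3) + 17*(-1) = 1.
So 6*(3) ≡ 1 (mod 17); multiply by 14: t ≡ 42 (mod 17).
Smallest nonnegative: t = 42 mod 17 = 8.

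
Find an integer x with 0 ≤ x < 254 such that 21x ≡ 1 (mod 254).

gcd(254, 21):
  254 = 12·21 + 2
  21 = 10·2 + 1
  2 = 2·1
so gcd(254, 21) = 1.
Back-substitute for Bézout coefficients:
  1 = 21 - 10·2
  ... = 21·(121) + 254·(-10)
So 21·121 ≡ 1 (mod 254), and 121 mod 254 = 121.

121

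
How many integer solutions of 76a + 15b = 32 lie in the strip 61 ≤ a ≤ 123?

gcd(76, 15) = 1  (76 = 5×15 + 1, 15 = 15×1).
Back-substituting, 76×(1) + 15×(-5) = 1.
Scale by 32: particular solution (32, -160); reduce a mod 15: (2, -8).
General solution: a = 2 + 15t, b = -8 - 76t for integer t.
61 ≤ 2 + 15t ≤ 123 gives t ∈ [4, 8], which is 5 values.

5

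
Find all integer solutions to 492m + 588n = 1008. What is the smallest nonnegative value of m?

14

gcd(588, 492):
  588 = 1·492 + 96
  492 = 5·96 + 12
  96 = 8·12
so gcd(588, 492) = 12.
12 divides 1008, so solutions exist.
Back-substitute for Bézout coefficients:
  12 = 492 - 5·96
  ... = 492·(6) + 588·(-5)
Scale by 1008/12 = 84: (m₀, n₀) = (504, -420).
General solution: m = 504 + 49t, n = -420 - 41t for integer t.
m ≥ 0: smallest is 504 mod 49 = 14 (at t = -10), with n = -10.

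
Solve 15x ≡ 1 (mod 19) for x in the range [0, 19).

14

gcd(19, 15) = 1  (19 = 1×15 + 4, 15 = 3×4 + 3, 4 = 1×3 + 1, 3 = 3×1).
Back-substituting, 15×(-5) + 19×(4) = 1.
So 15×-5 ≡ 1 (mod 19), and -5 mod 19 = 14.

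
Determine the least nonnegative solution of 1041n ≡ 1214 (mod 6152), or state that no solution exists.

gcd(6152, 1041) = 1  (6152 = 5×1041 + 947, 1041 = 1×947 + 94, 947 = 10×94 + 7, 94 = 13×7 + 3, 7 = 2×3 + 1, 3 = 3×1).
1 divides 1214, so solutions exist.
Back-substituting, 1041×(-1767) + 6152×(299) = 1.
So 1041×(-1767) ≡ 1 (mod 6152); multiply by 1214: n ≡ -2145138 (mod 6152).
Smallest nonnegative: n = -2145138 mod 6152 = 1910.

1910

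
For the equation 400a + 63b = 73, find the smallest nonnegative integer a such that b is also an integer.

52

gcd(400, 63) = 1  (400 = 6*63 + 22, 63 = 2*22 + 19, 22 = 1*19 + 3, 19 = 6*3 + 1, 3 = 3*1).
1 divides 73, so solutions exist.
Back-substituting, 400*(-20) + 63*(127) = 1.
Scale by 73/1 = 73: (a₀, b₀) = (-1460, 9271).
General solution: a = -1460 + 63t, b = 9271 - 400t for integer t.
a ≥ 0: smallest is -1460 mod 63 = 52 (at t = 24), with b = -329.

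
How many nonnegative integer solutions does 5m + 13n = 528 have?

gcd(13, 5) = 1  (13 = 2*5 + 3, 5 = 1*3 + 2, 3 = 1*2 + 1, 2 = 2*1).
Back-substituting, 5*(-5) + 13*(2) = 1.
Scale by 528: one solution is (-2640, 1056). Reduce m mod 13: (12, 36).
General: m = 12 + 13t, n = 36 - 5t.
m ≥ 0 ⇒ t ≥ 0; n ≥ 0 ⇒ t ≤ 7. So t ∈ [0, 7]: 8 solutions.

8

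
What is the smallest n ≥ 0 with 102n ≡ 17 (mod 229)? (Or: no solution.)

gcd(229, 102) = 1.
1 divides 17, so solutions exist.
By Bézout, 102×(-110) + 229×(49) = 1.
So 102×(-110) ≡ 1 (mod 229); multiply by 17: n ≡ -1870 (mod 229).
Smallest nonnegative: n = -1870 mod 229 = 191.

191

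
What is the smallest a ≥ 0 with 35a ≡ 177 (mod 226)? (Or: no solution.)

89

gcd(226, 35):
  226 = 6·35 + 16
  35 = 2·16 + 3
  16 = 5·3 + 1
  3 = 3·1
so gcd(226, 35) = 1.
1 divides 177, so solutions exist.
Back-substitute for Bézout coefficients:
  1 = 16 - 5·3
  ... = 35·(-71) + 226·(11)
So 35·(-71) ≡ 1 (mod 226); multiply by 177: a ≡ -12567 (mod 226).
Smallest nonnegative: a = -12567 mod 226 = 89.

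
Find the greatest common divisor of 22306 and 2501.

1

gcd(22306, 2501) = 1  (22306 = 8×2501 + 2298, 2501 = 1×2298 + 203, 2298 = 11×203 + 65, 203 = 3×65 + 8, 65 = 8×8 + 1, 8 = 8×1).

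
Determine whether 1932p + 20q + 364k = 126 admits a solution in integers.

gcd(1932, 20):
  1932 = 96·20 + 12
  20 = 1·12 + 8
  12 = 1·8 + 4
  8 = 2·4
so gcd(1932, 20) = 4.
gcd(4, 364) = 4.
4 does not divide 126 (remainder 2), so no integer solutions.

no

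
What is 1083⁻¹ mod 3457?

2975

gcd(3457, 1083):
  3457 = 3×1083 + 208
  1083 = 5×208 + 43
  208 = 4×43 + 36
  43 = 1×36 + 7
  36 = 5×7 + 1
  7 = 7×1
so gcd(3457, 1083) = 1.
Back-substitute for Bézout coefficients:
  1 = 36 - 5×7
  ... = 1083×(-482) + 3457×(151)
So 1083×-482 ≡ 1 (mod 3457), and -482 mod 3457 = 2975.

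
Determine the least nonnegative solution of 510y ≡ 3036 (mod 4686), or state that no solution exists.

gcd(4686, 510):
  4686 = 9*510 + 96
  510 = 5*96 + 30
  96 = 3*30 + 6
  30 = 5*6
so gcd(4686, 510) = 6.
6 divides 3036, so solutions exist.
Back-substitute for Bézout coefficients:
  6 = 96 - 3*30
  ... = 510*(-147) + 4686*(16)
So 510*(-147) ≡ 6 (mod 4686); multiply by 506: y ≡ -74382 (mod 781).
Smallest nonnegative: y = -74382 mod 781 = 594.

594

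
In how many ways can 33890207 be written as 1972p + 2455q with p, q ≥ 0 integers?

gcd(2455, 1972) = 1.
By Bézout, 1972*(798) + 2455*(-641) = 1.
One solution: (2076, 12137).
General: p = 2076 + 2455t, q = 12137 - 1972t.
p ≥ 0 ⇒ t ≥ 0; q ≥ 0 ⇒ t ≤ 6. So t ∈ [0, 6]: 7 solutions.

7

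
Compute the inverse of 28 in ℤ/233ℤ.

gcd(233, 28):
  233 = 8*28 + 9
  28 = 3*9 + 1
  9 = 9*1
so gcd(233, 28) = 1.
Back-substitute for Bézout coefficients:
  1 = 28 - 3*9
  ... = 28*(25) + 233*(-3)
So 28*25 ≡ 1 (mod 233), and 25 mod 233 = 25.

25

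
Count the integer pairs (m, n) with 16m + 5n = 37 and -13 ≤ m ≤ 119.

27

gcd(16, 5):
  16 = 3×5 + 1
  5 = 5×1
so gcd(16, 5) = 1.
Back-substitute for Bézout coefficients:
  1 = 16 - 3×5
  ... = 16×(1) + 5×(-3)
Scale by 37: particular solution (37, -111); reduce m mod 5: (2, 1).
General solution: m = 2 + 5t, n = 1 - 16t for integer t.
-13 ≤ 2 + 5t ≤ 119 gives t ∈ [-3, 23], which is 27 values.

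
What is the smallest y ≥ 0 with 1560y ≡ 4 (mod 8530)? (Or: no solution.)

no solution

gcd(8530, 1560):
  8530 = 5·1560 + 730
  1560 = 2·730 + 100
  730 = 7·100 + 30
  100 = 3·30 + 10
  30 = 3·10
so gcd(8530, 1560) = 10.
10 does not divide 4, so the congruence has no solution.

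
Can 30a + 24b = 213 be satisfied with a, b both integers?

gcd(30, 24) = 6  (30 = 1·24 + 6, 24 = 4·6).
6 does not divide 213 (remainder 3), so no integer solutions.

no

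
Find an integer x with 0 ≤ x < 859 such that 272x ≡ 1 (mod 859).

gcd(859, 272) = 1  (859 = 3×272 + 43, 272 = 6×43 + 14, 43 = 3×14 + 1, 14 = 14×1).
Back-substituting, 272×(-60) + 859×(19) = 1.
So 272×-60 ≡ 1 (mod 859), and -60 mod 859 = 799.

799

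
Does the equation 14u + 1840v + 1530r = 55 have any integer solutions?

no

gcd(1840, 14) = 2  (1840 = 131×14 + 6, 14 = 2×6 + 2, 6 = 3×2).
gcd(2, 1530) = 2.
2 does not divide 55 (remainder 1), so no integer solutions.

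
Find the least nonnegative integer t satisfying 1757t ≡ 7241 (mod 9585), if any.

gcd(9585, 1757) = 1  (9585 = 5*1757 + 800, 1757 = 2*800 + 157, 800 = 5*157 + 15, 157 = 10*15 + 7, 15 = 2*7 + 1, 7 = 7*1).
1 divides 7241, so solutions exist.
Back-substituting, 1757*(-1282) + 9585*(235) = 1.
So 1757*(-1282) ≡ 1 (mod 9585); multiply by 7241: t ≡ -9282962 (mod 9585).
Smallest nonnegative: t = -9282962 mod 9585 = 4903.

4903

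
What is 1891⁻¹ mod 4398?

gcd(4398, 1891) = 1.
By Bézout, 1891×(307) + 4398×(-132) = 1.
So 1891×307 ≡ 1 (mod 4398), and 307 mod 4398 = 307.

307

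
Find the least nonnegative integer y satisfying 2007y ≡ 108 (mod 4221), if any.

gcd(4221, 2007) = 9  (4221 = 2×2007 + 207, 2007 = 9×207 + 144, 207 = 1×144 + 63, 144 = 2×63 + 18, 63 = 3×18 + 9, 18 = 2×9).
9 divides 108, so solutions exist.
Back-substituting, 2007×(-204) + 4221×(97) = 9.
So 2007×(-204) ≡ 9 (mod 4221); multiply by 12: y ≡ -2448 (mod 469).
Smallest nonnegative: y = -2448 mod 469 = 366.

366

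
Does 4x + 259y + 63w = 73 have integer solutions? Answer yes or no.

gcd(259, 4):
  259 = 64×4 + 3
  4 = 1×3 + 1
  3 = 3×1
so gcd(259, 4) = 1.
gcd(1, 63) = 1.
1 divides 73, so integer solutions exist.

yes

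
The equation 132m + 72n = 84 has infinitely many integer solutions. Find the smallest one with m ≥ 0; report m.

5

gcd(132, 72):
  132 = 1·72 + 60
  72 = 1·60 + 12
  60 = 5·12
so gcd(132, 72) = 12.
12 divides 84, so solutions exist.
Back-substitute for Bézout coefficients:
  12 = 72 - 1·60
  ... = 132·(-1) + 72·(2)
Scale by 84/12 = 7: (m₀, n₀) = (-7, 14).
General solution: m = -7 + 6t, n = 14 - 11t for integer t.
m ≥ 0: smallest is -7 mod 6 = 5 (at t = 2), with n = -8.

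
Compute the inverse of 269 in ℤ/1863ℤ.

gcd(1863, 269) = 1.
By Bézout, 269*(-838) + 1863*(121) = 1.
So 269*-838 ≡ 1 (mod 1863), and -838 mod 1863 = 1025.

1025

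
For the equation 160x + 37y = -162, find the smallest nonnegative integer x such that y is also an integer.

5

gcd(160, 37) = 1.
1 divides -162, so solutions exist.
By Bézout, 160×(-3) + 37×(13) = 1.
Scale by -162/1 = -162: (x₀, y₀) = (486, -2106).
General solution: x = 486 + 37t, y = -2106 - 160t for integer t.
x ≥ 0: smallest is 486 mod 37 = 5 (at t = -13), with y = -26.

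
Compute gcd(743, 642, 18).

1

gcd(743, 642) = 1  (743 = 1*642 + 101, 642 = 6*101 + 36, 101 = 2*36 + 29, 36 = 1*29 + 7, 29 = 4*7 + 1, 7 = 7*1).
gcd(1, 18) = 1.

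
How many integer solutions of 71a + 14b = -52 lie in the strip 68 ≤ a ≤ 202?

gcd(71, 14):
  71 = 5*14 + 1
  14 = 14*1
so gcd(71, 14) = 1.
Back-substitute for Bézout coefficients:
  1 = 71 - 5*14
  ... = 71*(1) + 14*(-5)
Scale by -52: particular solution (-52, 260); reduce a mod 14: (4, -24).
General solution: a = 4 + 14t, b = -24 - 71t for integer t.
68 ≤ 4 + 14t ≤ 202 gives t ∈ [5, 14], which is 10 values.

10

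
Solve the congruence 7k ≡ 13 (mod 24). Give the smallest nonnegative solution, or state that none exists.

gcd(24, 7) = 1  (24 = 3*7 + 3, 7 = 2*3 + 1, 3 = 3*1).
1 divides 13, so solutions exist.
Back-substituting, 7*(7) + 24*(-2) = 1.
So 7*(7) ≡ 1 (mod 24); multiply by 13: k ≡ 91 (mod 24).
Smallest nonnegative: k = 91 mod 24 = 19.

19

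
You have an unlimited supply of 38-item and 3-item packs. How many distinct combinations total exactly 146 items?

1

Need nonnegative integers with 38j + 3k = 146.
gcd(38, 3) = 1, and 38·(-1) + 3·(13) = 1.
So (j₀, k₀) = (-146, 1898); general j = -146 + 3t, k = 1898 - 38t.
j ≥ 0 ⇒ t ≥ 49; k ≥ 0 ⇒ t ≤ 49. That's 1 value of t.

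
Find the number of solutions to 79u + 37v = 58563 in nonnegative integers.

20

gcd(79, 37):
  79 = 2×37 + 5
  37 = 7×5 + 2
  5 = 2×2 + 1
  2 = 2×1
so gcd(79, 37) = 1.
Back-substitute for Bézout coefficients:
  1 = 5 - 2×2
  ... = 79×(15) + 37×(-32)
Scale by 58563: one solution is (878445, -1874016). Reduce u mod 37: (28, 1523).
General: u = 28 + 37t, v = 1523 - 79t.
u ≥ 0 ⇒ t ≥ 0; v ≥ 0 ⇒ t ≤ 19. So t ∈ [0, 19]: 20 solutions.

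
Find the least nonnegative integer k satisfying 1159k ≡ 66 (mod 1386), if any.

gcd(1386, 1159):
  1386 = 1*1159 + 227
  1159 = 5*227 + 24
  227 = 9*24 + 11
  24 = 2*11 + 2
  11 = 5*2 + 1
  2 = 2*1
so gcd(1386, 1159) = 1.
1 divides 66, so solutions exist.
Back-substitute for Bézout coefficients:
  1 = 11 - 5*2
  ... = 1159*(-635) + 1386*(531)
So 1159*(-635) ≡ 1 (mod 1386); multiply by 66: k ≡ -41910 (mod 1386).
Smallest nonnegative: k = -41910 mod 1386 = 1056.

1056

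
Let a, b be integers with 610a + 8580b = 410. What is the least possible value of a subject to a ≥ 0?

71

gcd(8580, 610):
  8580 = 14·610 + 40
  610 = 15·40 + 10
  40 = 4·10
so gcd(8580, 610) = 10.
10 divides 410, so solutions exist.
Back-substitute for Bézout coefficients:
  10 = 610 - 15·40
  ... = 610·(211) + 8580·(-15)
Scale by 410/10 = 41: (a₀, b₀) = (8651, -615).
General solution: a = 8651 + 858t, b = -615 - 61t for integer t.
a ≥ 0: smallest is 8651 mod 858 = 71 (at t = -10), with b = -5.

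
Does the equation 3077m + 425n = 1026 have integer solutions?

gcd(3077, 425) = 17.
17 does not divide 1026 (remainder 6), so no integer solutions.

no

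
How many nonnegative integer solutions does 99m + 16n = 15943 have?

10

gcd(99, 16) = 1  (99 = 6×16 + 3, 16 = 5×3 + 1, 3 = 3×1).
Back-substituting, 99×(-5) + 16×(31) = 1.
Scale by 15943: one solution is (-79715, 494233). Reduce m mod 16: (13, 916).
General: m = 13 + 16t, n = 916 - 99t.
m ≥ 0 ⇒ t ≥ 0; n ≥ 0 ⇒ t ≤ 9. So t ∈ [0, 9]: 10 solutions.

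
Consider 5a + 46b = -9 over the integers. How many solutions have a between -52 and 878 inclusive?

gcd(46, 5) = 1.
By Bézout, 5×(-9) + 46×(1) = 1.
Particular solution: (35, -4).
General solution: a = 35 + 46t, b = -4 - 5t for integer t.
-52 ≤ 35 + 46t ≤ 878 gives t ∈ [-1, 18], which is 20 values.

20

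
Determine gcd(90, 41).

1

gcd(90, 41):
  90 = 2·41 + 8
  41 = 5·8 + 1
  8 = 8·1
so gcd(90, 41) = 1.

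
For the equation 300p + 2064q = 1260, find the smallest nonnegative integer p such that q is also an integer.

73

gcd(2064, 300) = 12.
12 divides 1260, so solutions exist.
By Bézout, 300*(-55) + 2064*(8) = 12.
Scale by 1260/12 = 105: (p₀, q₀) = (-5775, 840).
General solution: p = -5775 + 172t, q = 840 - 25t for integer t.
p ≥ 0: smallest is -5775 mod 172 = 73 (at t = 34), with q = -10.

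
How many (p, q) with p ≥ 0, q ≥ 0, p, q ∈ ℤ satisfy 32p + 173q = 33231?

6

gcd(173, 32) = 1.
By Bézout, 32·(-27) + 173·(5) = 1.
One solution: (114, 171).
General: p = 114 + 173t, q = 171 - 32t.
p ≥ 0 ⇒ t ≥ 0; q ≥ 0 ⇒ t ≤ 5. So t ∈ [0, 5]: 6 solutions.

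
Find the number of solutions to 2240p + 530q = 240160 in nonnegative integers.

gcd(2240, 530):
  2240 = 4*530 + 120
  530 = 4*120 + 50
  120 = 2*50 + 20
  50 = 2*20 + 10
  20 = 2*10
so gcd(2240, 530) = 10.
Back-substitute for Bézout coefficients:
  10 = 50 - 2*20
  ... = 2240*(-22) + 530*(93)
Scale by 24016: one solution is (-528352, 2233488). Reduce p mod 53: (5, 432).
General: p = 5 + 53t, q = 432 - 224t.
p ≥ 0 ⇒ t ≥ 0; q ≥ 0 ⇒ t ≤ 1. So t ∈ [0, 1]: 2 solutions.

2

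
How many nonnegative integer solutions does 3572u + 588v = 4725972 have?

gcd(3572, 588) = 4  (3572 = 6·588 + 44, 588 = 13·44 + 16, 44 = 2·16 + 12, 16 = 1·12 + 4, 12 = 3·4).
Back-substituting, 3572·(-40) + 588·(243) = 4.
Scale by 1181493: one solution is (-47259720, 287102799). Reduce u mod 147: (45, 7764).
General: u = 45 + 147t, v = 7764 - 893t.
u ≥ 0 ⇒ t ≥ 0; v ≥ 0 ⇒ t ≤ 8. So t ∈ [0, 8]: 9 solutions.

9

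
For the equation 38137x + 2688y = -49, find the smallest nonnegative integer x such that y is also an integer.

gcd(38137, 2688) = 1.
1 divides -49, so solutions exist.
By Bézout, 38137×(841) + 2688×(-11932) = 1.
Scale by -49/1 = -49: (x₀, y₀) = (-41209, 584668).
General solution: x = -41209 + 2688t, y = 584668 - 38137t for integer t.
x ≥ 0: smallest is -41209 mod 2688 = 1799 (at t = 16), with y = -25524.

1799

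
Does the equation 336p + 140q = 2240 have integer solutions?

gcd(336, 140) = 28  (336 = 2*140 + 56, 140 = 2*56 + 28, 56 = 2*28).
28 divides 2240, so integer solutions exist.

yes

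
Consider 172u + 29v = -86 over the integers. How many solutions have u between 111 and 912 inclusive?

27

gcd(172, 29):
  172 = 5·29 + 27
  29 = 1·27 + 2
  27 = 13·2 + 1
  2 = 2·1
so gcd(172, 29) = 1.
Back-substitute for Bézout coefficients:
  1 = 27 - 13·2
  ... = 172·(14) + 29·(-83)
Scale by -86: particular solution (-1204, 7138); reduce u mod 29: (14, -86).
General solution: u = 14 + 29t, v = -86 - 172t for integer t.
111 ≤ 14 + 29t ≤ 912 gives t ∈ [4, 30], which is 27 values.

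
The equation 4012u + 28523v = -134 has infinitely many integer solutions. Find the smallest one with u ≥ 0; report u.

gcd(28523, 4012):
  28523 = 7×4012 + 439
  4012 = 9×439 + 61
  439 = 7×61 + 12
  61 = 5×12 + 1
  12 = 12×1
so gcd(28523, 4012) = 1.
1 divides -134, so solutions exist.
Back-substitute for Bézout coefficients:
  1 = 61 - 5×12
  ... = 4012×(2339) + 28523×(-329)
Scale by -134/1 = -134: (u₀, v₀) = (-313426, 44086).
General solution: u = -313426 + 28523t, v = 44086 - 4012t for integer t.
u ≥ 0: smallest is -313426 mod 28523 = 327 (at t = 11), with v = -46.

327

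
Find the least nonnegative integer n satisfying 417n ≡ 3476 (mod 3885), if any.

gcd(3885, 417):
  3885 = 9*417 + 132
  417 = 3*132 + 21
  132 = 6*21 + 6
  21 = 3*6 + 3
  6 = 2*3
so gcd(3885, 417) = 3.
3 does not divide 3476, so the congruence has no solution.

no solution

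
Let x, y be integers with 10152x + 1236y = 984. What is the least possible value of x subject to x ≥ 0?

gcd(10152, 1236):
  10152 = 8*1236 + 264
  1236 = 4*264 + 180
  264 = 1*180 + 84
  180 = 2*84 + 12
  84 = 7*12
so gcd(10152, 1236) = 12.
12 divides 984, so solutions exist.
Back-substitute for Bézout coefficients:
  12 = 180 - 2*84
  ... = 10152*(-14) + 1236*(115)
Scale by 984/12 = 82: (x₀, y₀) = (-1148, 9430).
General solution: x = -1148 + 103t, y = 9430 - 846t for integer t.
x ≥ 0: smallest is -1148 mod 103 = 88 (at t = 12), with y = -722.

88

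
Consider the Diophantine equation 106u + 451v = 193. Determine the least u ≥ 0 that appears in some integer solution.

gcd(451, 106) = 1  (451 = 4·106 + 27, 106 = 3·27 + 25, 27 = 1·25 + 2, 25 = 12·2 + 1, 2 = 2·1).
1 divides 193, so solutions exist.
Back-substituting, 106·(217) + 451·(-51) = 1.
Scale by 193/1 = 193: (u₀, v₀) = (41881, -9843).
General solution: u = 41881 + 451t, v = -9843 - 106t for integer t.
u ≥ 0: smallest is 41881 mod 451 = 389 (at t = -92), with v = -91.

389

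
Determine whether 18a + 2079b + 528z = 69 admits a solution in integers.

yes

gcd(2079, 18) = 9  (2079 = 115·18 + 9, 18 = 2·9).
gcd(9, 528) = 3.
3 divides 69, so integer solutions exist.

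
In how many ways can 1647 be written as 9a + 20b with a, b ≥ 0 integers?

gcd(20, 9) = 1  (20 = 2*9 + 2, 9 = 4*2 + 1, 2 = 2*1).
Back-substituting, 9*(9) + 20*(-4) = 1.
Scale by 1647: one solution is (14823, -6588). Reduce a mod 20: (3, 81).
General: a = 3 + 20t, b = 81 - 9t.
a ≥ 0 ⇒ t ≥ 0; b ≥ 0 ⇒ t ≤ 9. So t ∈ [0, 9]: 10 solutions.

10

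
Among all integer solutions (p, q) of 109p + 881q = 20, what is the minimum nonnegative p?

178

gcd(881, 109) = 1.
1 divides 20, so solutions exist.
By Bézout, 109*(97) + 881*(-12) = 1.
Scale by 20/1 = 20: (p₀, q₀) = (1940, -240).
General solution: p = 1940 + 881t, q = -240 - 109t for integer t.
p ≥ 0: smallest is 1940 mod 881 = 178 (at t = -2), with q = -22.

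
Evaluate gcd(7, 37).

1

gcd(37, 7):
  37 = 5*7 + 2
  7 = 3*2 + 1
  2 = 2*1
so gcd(37, 7) = 1.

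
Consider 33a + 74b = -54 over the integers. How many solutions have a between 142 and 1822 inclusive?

23

gcd(74, 33):
  74 = 2·33 + 8
  33 = 4·8 + 1
  8 = 8·1
so gcd(74, 33) = 1.
Back-substitute for Bézout coefficients:
  1 = 33 - 4·8
  ... = 33·(9) + 74·(-4)
Scale by -54: particular solution (-486, 216); reduce a mod 74: (32, -15).
General solution: a = 32 + 74t, b = -15 - 33t for integer t.
142 ≤ 32 + 74t ≤ 1822 gives t ∈ [2, 24], which is 23 values.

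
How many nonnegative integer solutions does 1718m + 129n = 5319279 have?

gcd(1718, 129) = 1.
By Bézout, 1718×(-22) + 129×(293) = 1.
One solution: (18, 40995).
General: m = 18 + 129t, n = 40995 - 1718t.
m ≥ 0 ⇒ t ≥ 0; n ≥ 0 ⇒ t ≤ 23. So t ∈ [0, 23]: 24 solutions.

24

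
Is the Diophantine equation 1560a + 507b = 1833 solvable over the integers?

yes

gcd(1560, 507) = 39  (1560 = 3·507 + 39, 507 = 13·39).
39 divides 1833, so integer solutions exist.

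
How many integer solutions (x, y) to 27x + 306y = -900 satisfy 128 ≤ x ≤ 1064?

27

gcd(306, 27) = 9.
By Bézout, 27·(-11) + 306·(1) = 9.
Particular solution: (12, -4).
General solution: x = 12 + 34t, y = -4 - 3t for integer t.
128 ≤ 12 + 34t ≤ 1064 gives t ∈ [4, 30], which is 27 values.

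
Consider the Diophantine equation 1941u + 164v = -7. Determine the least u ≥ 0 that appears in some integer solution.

gcd(1941, 164):
  1941 = 11*164 + 137
  164 = 1*137 + 27
  137 = 5*27 + 2
  27 = 13*2 + 1
  2 = 2*1
so gcd(1941, 164) = 1.
1 divides -7, so solutions exist.
Back-substitute for Bézout coefficients:
  1 = 27 - 13*2
  ... = 1941*(-79) + 164*(935)
Scale by -7/1 = -7: (u₀, v₀) = (553, -6545).
General solution: u = 553 + 164t, v = -6545 - 1941t for integer t.
u ≥ 0: smallest is 553 mod 164 = 61 (at t = -3), with v = -722.

61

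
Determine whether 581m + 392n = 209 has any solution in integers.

no

gcd(581, 392) = 7  (581 = 1·392 + 189, 392 = 2·189 + 14, 189 = 13·14 + 7, 14 = 2·7).
7 does not divide 209 (remainder 6), so no integer solutions.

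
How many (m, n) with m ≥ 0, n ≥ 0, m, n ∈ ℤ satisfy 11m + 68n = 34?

gcd(68, 11):
  68 = 6×11 + 2
  11 = 5×2 + 1
  2 = 2×1
so gcd(68, 11) = 1.
Back-substitute for Bézout coefficients:
  1 = 11 - 5×2
  ... = 11×(31) + 68×(-5)
Scale by 34: one solution is (1054, -170). Reduce m mod 68: (34, -5).
General: m = 34 + 68t, n = -5 - 11t.
m ≥ 0 ⇒ t ≥ 0; n ≥ 0 ⇒ t ≤ -1. So t ∈ [0, -1]: 0 solutions.

0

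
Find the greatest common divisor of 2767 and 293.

gcd(2767, 293) = 1  (2767 = 9·293 + 130, 293 = 2·130 + 33, 130 = 3·33 + 31, 33 = 1·31 + 2, 31 = 15·2 + 1, 2 = 2·1).

1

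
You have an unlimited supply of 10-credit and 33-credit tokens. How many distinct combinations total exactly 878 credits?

Need nonnegative integers with 10j + 33k = 878.
gcd(10, 33) = 1, and 10·(10) + 33·(-3) = 1.
So (j₀, k₀) = (8780, -2634); general j = 8780 + 33t, k = -2634 - 10t.
j ≥ 0 ⇒ t ≥ -266; k ≥ 0 ⇒ t ≤ -264. That's 3 values of t.

3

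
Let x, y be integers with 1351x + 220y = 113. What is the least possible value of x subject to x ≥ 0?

103

gcd(1351, 220) = 1  (1351 = 6*220 + 31, 220 = 7*31 + 3, 31 = 10*3 + 1, 3 = 3*1).
1 divides 113, so solutions exist.
Back-substituting, 1351*(71) + 220*(-436) = 1.
Scale by 113/1 = 113: (x₀, y₀) = (8023, -49268).
General solution: x = 8023 + 220t, y = -49268 - 1351t for integer t.
x ≥ 0: smallest is 8023 mod 220 = 103 (at t = -36), with y = -632.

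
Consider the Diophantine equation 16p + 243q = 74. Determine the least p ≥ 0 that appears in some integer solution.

35

gcd(243, 16) = 1.
1 divides 74, so solutions exist.
By Bézout, 16·(76) + 243·(-5) = 1.
Scale by 74/1 = 74: (p₀, q₀) = (5624, -370).
General solution: p = 5624 + 243t, q = -370 - 16t for integer t.
p ≥ 0: smallest is 5624 mod 243 = 35 (at t = -23), with q = -2.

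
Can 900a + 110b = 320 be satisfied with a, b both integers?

yes

gcd(900, 110) = 10  (900 = 8*110 + 20, 110 = 5*20 + 10, 20 = 2*10).
10 divides 320, so integer solutions exist.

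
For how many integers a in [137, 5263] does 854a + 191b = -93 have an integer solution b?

27

gcd(854, 191) = 1  (854 = 4×191 + 90, 191 = 2×90 + 11, 90 = 8×11 + 2, 11 = 5×2 + 1, 2 = 2×1).
Back-substituting, 854×(-87) + 191×(389) = 1.
Scale by -93: particular solution (8091, -36177); reduce a mod 191: (69, -309).
General solution: a = 69 + 191t, b = -309 - 854t for integer t.
137 ≤ 69 + 191t ≤ 5263 gives t ∈ [1, 27], which is 27 values.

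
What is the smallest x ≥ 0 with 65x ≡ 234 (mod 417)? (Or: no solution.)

87

gcd(417, 65):
  417 = 6×65 + 27
  65 = 2×27 + 11
  27 = 2×11 + 5
  11 = 2×5 + 1
  5 = 5×1
so gcd(417, 65) = 1.
1 divides 234, so solutions exist.
Back-substitute for Bézout coefficients:
  1 = 11 - 2×5
  ... = 65×(77) + 417×(-12)
So 65×(77) ≡ 1 (mod 417); multiply by 234: x ≡ 18018 (mod 417).
Smallest nonnegative: x = 18018 mod 417 = 87.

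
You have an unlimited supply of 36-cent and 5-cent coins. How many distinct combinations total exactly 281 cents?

2

Need nonnegative integers with 36j + 5k = 281.
gcd(36, 5) = 1, and 36·(1) + 5·(-7) = 1.
So (j₀, k₀) = (281, -1967); general j = 281 + 5t, k = -1967 - 36t.
j ≥ 0 ⇒ t ≥ -56; k ≥ 0 ⇒ t ≤ -55. That's 2 values of t.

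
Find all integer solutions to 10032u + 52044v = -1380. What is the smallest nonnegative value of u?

1302

gcd(52044, 10032):
  52044 = 5×10032 + 1884
  10032 = 5×1884 + 612
  1884 = 3×612 + 48
  612 = 12×48 + 36
  48 = 1×36 + 12
  36 = 3×12
so gcd(52044, 10032) = 12.
12 divides -1380, so solutions exist.
Back-substitute for Bézout coefficients:
  12 = 48 - 1×36
  ... = 10032×(-1105) + 52044×(213)
Scale by -1380/12 = -115: (u₀, v₀) = (127075, -24495).
General solution: u = 127075 + 4337t, v = -24495 - 836t for integer t.
u ≥ 0: smallest is 127075 mod 4337 = 1302 (at t = -29), with v = -251.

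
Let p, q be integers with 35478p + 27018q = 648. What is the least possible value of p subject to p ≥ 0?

939

gcd(35478, 27018) = 18  (35478 = 1×27018 + 8460, 27018 = 3×8460 + 1638, 8460 = 5×1638 + 270, 1638 = 6×270 + 18, 270 = 15×18).
18 divides 648, so solutions exist.
Back-substituting, 35478×(-99) + 27018×(130) = 18.
Scale by 648/18 = 36: (p₀, q₀) = (-3564, 4680).
General solution: p = -3564 + 1501t, q = 4680 - 1971t for integer t.
p ≥ 0: smallest is -3564 mod 1501 = 939 (at t = 3), with q = -1233.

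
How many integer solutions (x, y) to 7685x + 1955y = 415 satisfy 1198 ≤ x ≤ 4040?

7

gcd(7685, 1955):
  7685 = 3·1955 + 1820
  1955 = 1·1820 + 135
  1820 = 13·135 + 65
  135 = 2·65 + 5
  65 = 13·5
so gcd(7685, 1955) = 5.
Back-substitute for Bézout coefficients:
  5 = 135 - 2·65
  ... = 7685·(-29) + 1955·(114)
Scale by 83: particular solution (-2407, 9462); reduce x mod 391: (330, -1297).
General solution: x = 330 + 391t, y = -1297 - 1537t for integer t.
1198 ≤ 330 + 391t ≤ 4040 gives t ∈ [3, 9], which is 7 values.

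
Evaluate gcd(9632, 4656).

gcd(9632, 4656):
  9632 = 2·4656 + 320
  4656 = 14·320 + 176
  320 = 1·176 + 144
  176 = 1·144 + 32
  144 = 4·32 + 16
  32 = 2·16
so gcd(9632, 4656) = 16.

16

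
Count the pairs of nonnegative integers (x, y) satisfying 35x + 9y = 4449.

gcd(35, 9) = 1  (35 = 3×9 + 8, 9 = 1×8 + 1, 8 = 8×1).
Back-substituting, 35×(-1) + 9×(4) = 1.
Scale by 4449: one solution is (-4449, 17796). Reduce x mod 9: (6, 471).
General: x = 6 + 9t, y = 471 - 35t.
x ≥ 0 ⇒ t ≥ 0; y ≥ 0 ⇒ t ≤ 13. So t ∈ [0, 13]: 14 solutions.

14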